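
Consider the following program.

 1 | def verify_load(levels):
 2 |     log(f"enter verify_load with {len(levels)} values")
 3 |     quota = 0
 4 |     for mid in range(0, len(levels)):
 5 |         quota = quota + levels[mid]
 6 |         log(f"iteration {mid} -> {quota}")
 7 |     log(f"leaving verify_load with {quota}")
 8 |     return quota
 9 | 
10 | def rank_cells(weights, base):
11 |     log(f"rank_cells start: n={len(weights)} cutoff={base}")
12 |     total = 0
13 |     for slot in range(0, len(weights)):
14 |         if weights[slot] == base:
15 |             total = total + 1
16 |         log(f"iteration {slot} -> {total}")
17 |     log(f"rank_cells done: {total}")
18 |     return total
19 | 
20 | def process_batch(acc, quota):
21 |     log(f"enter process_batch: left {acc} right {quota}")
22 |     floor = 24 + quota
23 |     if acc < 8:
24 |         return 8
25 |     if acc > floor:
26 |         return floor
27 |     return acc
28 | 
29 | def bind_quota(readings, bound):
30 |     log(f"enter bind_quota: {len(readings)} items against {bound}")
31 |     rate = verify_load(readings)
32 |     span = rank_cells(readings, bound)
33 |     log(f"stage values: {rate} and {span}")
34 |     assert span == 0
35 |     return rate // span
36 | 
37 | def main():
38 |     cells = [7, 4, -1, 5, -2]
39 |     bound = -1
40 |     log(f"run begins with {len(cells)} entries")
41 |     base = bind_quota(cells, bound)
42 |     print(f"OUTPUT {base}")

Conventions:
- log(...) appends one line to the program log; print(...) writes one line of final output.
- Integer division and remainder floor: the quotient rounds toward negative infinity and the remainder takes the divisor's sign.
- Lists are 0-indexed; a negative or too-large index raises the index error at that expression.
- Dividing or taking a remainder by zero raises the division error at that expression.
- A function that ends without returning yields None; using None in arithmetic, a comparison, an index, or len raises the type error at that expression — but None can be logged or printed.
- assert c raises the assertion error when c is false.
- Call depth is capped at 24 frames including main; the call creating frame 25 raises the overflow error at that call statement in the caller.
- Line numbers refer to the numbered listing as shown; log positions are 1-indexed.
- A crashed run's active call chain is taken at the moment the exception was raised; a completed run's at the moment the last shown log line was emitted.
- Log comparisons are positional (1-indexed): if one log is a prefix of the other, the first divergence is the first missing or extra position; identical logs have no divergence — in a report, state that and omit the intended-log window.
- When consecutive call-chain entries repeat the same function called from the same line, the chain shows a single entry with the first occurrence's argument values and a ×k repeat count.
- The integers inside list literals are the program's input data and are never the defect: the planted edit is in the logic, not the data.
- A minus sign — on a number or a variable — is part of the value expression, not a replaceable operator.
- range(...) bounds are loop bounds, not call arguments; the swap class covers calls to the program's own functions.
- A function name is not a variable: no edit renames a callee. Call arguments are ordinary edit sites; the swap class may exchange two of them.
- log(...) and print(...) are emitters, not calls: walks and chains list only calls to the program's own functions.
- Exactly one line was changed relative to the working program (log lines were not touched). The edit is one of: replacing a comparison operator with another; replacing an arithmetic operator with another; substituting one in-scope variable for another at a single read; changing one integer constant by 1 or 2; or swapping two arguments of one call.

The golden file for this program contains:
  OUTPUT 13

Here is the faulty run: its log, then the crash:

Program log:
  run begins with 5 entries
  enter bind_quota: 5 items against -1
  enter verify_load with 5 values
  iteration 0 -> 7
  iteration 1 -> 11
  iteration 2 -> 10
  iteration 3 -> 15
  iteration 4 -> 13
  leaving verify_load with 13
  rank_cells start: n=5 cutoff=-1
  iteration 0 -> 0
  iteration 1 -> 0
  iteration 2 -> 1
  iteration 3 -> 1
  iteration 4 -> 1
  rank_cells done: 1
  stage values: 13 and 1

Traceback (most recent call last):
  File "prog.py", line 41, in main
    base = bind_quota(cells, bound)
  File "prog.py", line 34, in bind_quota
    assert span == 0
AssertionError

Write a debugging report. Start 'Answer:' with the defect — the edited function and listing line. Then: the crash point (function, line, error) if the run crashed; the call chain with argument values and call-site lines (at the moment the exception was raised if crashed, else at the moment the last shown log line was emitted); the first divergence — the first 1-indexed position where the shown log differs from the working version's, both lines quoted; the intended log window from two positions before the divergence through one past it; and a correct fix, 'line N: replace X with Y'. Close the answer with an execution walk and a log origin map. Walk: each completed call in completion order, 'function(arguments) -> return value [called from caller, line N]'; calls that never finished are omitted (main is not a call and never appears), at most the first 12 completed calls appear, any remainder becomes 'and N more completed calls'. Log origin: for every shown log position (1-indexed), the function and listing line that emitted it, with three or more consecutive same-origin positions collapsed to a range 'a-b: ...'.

Answer: the defect is in bind_quota at line 34.
The tell: Up to the failure, the log is exactly the working version's.
Crash: bind_quota, line 34, AssertionError.
Call chain: main -> bind_quota([7, 4, -1, 5, -2], -1) (called at line 41).
First divergence: none (the log streams are identical).
Execution walk:
  verify_load([7, 4, -1, 5, -2]) -> 13  [called from bind_quota, line 31]
  rank_cells([7, 4, -1, 5, -2], -1) -> 1  [called from bind_quota, line 32]
Origin of each log line:
  1: emitted by main (line 40)
  2: emitted by bind_quota (line 30)
  3: emitted by verify_load (line 2)
  4-8: emitted by verify_load (line 6)
  9: emitted by verify_load (line 7)
  10: emitted by rank_cells (line 11)
  11-15: emitted by rank_cells (line 16)
  16: emitted by rank_cells (line 17)
  17: emitted by bind_quota (line 33)
A correct fix: line 34: replace `==` with `>`.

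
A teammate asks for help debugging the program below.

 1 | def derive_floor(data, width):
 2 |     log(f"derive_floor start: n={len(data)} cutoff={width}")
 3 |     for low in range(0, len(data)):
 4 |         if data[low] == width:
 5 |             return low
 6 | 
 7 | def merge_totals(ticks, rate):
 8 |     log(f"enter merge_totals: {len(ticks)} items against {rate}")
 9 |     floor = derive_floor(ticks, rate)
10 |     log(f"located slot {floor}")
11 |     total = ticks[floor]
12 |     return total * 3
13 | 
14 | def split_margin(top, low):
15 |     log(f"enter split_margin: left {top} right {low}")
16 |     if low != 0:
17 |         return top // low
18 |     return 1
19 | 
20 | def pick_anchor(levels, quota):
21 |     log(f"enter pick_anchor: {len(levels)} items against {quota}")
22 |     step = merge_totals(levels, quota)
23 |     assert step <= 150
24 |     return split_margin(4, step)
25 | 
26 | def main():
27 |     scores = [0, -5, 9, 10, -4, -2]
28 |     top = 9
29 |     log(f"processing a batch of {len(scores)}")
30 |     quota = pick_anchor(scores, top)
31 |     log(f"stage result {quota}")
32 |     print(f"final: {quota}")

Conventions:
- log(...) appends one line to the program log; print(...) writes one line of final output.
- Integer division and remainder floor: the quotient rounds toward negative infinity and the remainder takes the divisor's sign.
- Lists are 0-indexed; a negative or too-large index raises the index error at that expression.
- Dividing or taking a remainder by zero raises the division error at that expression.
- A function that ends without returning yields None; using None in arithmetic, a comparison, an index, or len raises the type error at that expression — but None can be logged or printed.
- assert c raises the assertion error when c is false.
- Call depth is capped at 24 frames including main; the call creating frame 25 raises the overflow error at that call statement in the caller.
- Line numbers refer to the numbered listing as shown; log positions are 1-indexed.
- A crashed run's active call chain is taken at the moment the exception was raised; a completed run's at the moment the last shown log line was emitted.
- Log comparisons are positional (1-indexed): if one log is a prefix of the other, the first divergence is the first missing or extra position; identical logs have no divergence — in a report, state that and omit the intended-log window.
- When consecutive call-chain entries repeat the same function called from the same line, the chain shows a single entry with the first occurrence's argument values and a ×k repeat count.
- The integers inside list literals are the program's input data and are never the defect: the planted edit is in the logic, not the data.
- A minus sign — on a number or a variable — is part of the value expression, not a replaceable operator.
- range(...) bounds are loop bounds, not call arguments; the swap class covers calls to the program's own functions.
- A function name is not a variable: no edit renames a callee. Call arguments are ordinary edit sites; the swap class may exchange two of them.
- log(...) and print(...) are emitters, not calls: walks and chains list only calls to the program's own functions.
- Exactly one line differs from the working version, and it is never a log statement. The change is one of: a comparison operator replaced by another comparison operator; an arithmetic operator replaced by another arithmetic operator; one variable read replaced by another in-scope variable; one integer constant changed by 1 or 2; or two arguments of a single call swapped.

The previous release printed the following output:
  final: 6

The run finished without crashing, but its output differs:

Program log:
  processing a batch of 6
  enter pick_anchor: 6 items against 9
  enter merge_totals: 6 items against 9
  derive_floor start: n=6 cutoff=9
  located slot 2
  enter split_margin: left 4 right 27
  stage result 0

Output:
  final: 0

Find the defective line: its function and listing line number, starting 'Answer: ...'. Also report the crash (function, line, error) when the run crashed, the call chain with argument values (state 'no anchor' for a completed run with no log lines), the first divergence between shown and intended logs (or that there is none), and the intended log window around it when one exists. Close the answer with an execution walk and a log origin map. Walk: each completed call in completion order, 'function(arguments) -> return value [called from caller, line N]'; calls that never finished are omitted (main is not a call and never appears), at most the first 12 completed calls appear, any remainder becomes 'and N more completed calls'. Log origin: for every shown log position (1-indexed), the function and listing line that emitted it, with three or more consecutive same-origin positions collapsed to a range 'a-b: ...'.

Answer: the defect is in pick_anchor at line 24.
The tell: Position 6 is the first bad log line: 'enter split_margin: left 4 right 27' should read 'enter split_margin: left 27 right 4'.
Call chain: main.
First divergence: at position 6 the run shows 'enter split_margin: left 4 right 27' where the working version logs 'enter split_margin: left 27 right 4'.
Intended log window:
  4: derive_floor start: n=6 cutoff=9
  5: located slot 2
  6: enter split_margin: left 27 right 4
  7: stage result 6
Execution walk:
  derive_floor([0, -5, 9, 10, -4, -2], 9) -> 2  [called from merge_totals, line 9]
  merge_totals([0, -5, 9, 10, -4, -2], 9) -> 27  [called from pick_anchor, line 22]
  split_margin(4, 27) -> 0  [called from pick_anchor, line 24]
  pick_anchor([0, -5, 9, 10, -4, -2], 9) -> 0  [called from main, line 30]
Log origin:
  1: from main, line 29
  2: from pick_anchor, line 21
  3: from merge_totals, line 8
  4: from derive_floor, line 2
  5: from merge_totals, line 10
  6: from split_margin, line 15
  7: from main, line 31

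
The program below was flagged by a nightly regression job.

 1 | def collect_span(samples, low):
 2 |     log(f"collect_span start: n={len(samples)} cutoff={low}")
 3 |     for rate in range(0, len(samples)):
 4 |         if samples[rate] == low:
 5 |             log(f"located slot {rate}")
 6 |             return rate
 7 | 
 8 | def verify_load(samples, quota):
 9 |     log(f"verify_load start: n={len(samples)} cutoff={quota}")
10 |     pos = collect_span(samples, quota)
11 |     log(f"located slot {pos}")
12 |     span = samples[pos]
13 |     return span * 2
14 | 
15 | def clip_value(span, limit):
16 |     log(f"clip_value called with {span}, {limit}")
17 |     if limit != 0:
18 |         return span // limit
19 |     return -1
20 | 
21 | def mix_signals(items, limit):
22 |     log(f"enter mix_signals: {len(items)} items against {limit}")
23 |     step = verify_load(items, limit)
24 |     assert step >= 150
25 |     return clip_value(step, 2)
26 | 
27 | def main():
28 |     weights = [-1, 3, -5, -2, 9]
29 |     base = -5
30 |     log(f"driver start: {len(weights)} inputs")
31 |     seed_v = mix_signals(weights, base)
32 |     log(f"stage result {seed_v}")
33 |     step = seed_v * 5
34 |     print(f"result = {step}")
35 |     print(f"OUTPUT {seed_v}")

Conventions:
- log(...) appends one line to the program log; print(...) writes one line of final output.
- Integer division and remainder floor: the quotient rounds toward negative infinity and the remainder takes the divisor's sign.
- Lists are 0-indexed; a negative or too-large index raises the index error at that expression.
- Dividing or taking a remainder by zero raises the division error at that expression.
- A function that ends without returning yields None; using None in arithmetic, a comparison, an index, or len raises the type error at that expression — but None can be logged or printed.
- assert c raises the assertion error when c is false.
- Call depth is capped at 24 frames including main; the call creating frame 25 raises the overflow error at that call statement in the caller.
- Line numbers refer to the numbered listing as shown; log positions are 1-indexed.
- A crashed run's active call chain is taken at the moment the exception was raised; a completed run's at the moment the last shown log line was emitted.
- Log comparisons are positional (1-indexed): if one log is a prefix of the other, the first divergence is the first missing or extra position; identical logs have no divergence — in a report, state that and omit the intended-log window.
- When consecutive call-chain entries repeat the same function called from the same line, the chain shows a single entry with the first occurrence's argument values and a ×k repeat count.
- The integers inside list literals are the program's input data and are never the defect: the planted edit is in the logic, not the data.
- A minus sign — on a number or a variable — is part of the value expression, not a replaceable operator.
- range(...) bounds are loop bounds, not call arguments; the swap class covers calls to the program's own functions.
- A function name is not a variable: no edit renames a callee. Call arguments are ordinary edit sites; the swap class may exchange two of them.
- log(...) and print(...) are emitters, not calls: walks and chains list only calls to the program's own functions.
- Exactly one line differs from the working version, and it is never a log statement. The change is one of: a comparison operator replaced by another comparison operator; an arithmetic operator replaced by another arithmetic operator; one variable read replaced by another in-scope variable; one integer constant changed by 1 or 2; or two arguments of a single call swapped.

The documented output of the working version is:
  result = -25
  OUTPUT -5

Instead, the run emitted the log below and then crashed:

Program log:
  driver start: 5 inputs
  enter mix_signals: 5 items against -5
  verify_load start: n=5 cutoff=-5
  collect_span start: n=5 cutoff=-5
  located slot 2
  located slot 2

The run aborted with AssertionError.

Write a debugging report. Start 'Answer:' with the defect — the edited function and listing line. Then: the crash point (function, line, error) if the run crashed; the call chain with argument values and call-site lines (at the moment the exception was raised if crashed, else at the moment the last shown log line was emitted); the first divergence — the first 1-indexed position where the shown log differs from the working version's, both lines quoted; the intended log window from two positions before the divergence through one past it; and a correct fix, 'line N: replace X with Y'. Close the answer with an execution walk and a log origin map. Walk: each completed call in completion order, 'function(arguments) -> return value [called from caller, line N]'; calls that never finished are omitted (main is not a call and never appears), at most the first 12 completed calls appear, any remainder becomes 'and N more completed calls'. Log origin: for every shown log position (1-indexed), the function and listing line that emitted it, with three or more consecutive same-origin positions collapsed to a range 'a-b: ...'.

Answer: the defect is in mix_signals at line 24.
Key fact: The shown log is a 6-line prefix of the intended one, whose next entry is 'clip_value called with -10, 2'.
Crash: mix_signals, line 24, AssertionError.
Call chain: main -> mix_signals([-1, 3, -5, -2, 9], -5) (called at line 31).
First divergence: position 7 — after 6 matching lines the faulty run goes silent; intended next line 'clip_value called with -10, 2'.
Intended log window:
  5: located slot 2
  6: located slot 2
  7: clip_value called with -10, 2
  8: stage result -5
Execution walk:
  collect_span([-1, 3, -5, -2, 9], -5) -> 2  [called from verify_load, line 10]
  verify_load([-1, 3, -5, -2, 9], -5) -> -10  [called from mix_signals, line 23]
Log line origins:
  1: emitted by main (line 30)
  2: emitted by mix_signals (line 22)
  3: emitted by verify_load (line 9)
  4: emitted by collect_span (line 2)
  5: emitted by collect_span (line 5)
  6: emitted by verify_load (line 11)
A correct fix: line 24: replace `>=` with `<=`.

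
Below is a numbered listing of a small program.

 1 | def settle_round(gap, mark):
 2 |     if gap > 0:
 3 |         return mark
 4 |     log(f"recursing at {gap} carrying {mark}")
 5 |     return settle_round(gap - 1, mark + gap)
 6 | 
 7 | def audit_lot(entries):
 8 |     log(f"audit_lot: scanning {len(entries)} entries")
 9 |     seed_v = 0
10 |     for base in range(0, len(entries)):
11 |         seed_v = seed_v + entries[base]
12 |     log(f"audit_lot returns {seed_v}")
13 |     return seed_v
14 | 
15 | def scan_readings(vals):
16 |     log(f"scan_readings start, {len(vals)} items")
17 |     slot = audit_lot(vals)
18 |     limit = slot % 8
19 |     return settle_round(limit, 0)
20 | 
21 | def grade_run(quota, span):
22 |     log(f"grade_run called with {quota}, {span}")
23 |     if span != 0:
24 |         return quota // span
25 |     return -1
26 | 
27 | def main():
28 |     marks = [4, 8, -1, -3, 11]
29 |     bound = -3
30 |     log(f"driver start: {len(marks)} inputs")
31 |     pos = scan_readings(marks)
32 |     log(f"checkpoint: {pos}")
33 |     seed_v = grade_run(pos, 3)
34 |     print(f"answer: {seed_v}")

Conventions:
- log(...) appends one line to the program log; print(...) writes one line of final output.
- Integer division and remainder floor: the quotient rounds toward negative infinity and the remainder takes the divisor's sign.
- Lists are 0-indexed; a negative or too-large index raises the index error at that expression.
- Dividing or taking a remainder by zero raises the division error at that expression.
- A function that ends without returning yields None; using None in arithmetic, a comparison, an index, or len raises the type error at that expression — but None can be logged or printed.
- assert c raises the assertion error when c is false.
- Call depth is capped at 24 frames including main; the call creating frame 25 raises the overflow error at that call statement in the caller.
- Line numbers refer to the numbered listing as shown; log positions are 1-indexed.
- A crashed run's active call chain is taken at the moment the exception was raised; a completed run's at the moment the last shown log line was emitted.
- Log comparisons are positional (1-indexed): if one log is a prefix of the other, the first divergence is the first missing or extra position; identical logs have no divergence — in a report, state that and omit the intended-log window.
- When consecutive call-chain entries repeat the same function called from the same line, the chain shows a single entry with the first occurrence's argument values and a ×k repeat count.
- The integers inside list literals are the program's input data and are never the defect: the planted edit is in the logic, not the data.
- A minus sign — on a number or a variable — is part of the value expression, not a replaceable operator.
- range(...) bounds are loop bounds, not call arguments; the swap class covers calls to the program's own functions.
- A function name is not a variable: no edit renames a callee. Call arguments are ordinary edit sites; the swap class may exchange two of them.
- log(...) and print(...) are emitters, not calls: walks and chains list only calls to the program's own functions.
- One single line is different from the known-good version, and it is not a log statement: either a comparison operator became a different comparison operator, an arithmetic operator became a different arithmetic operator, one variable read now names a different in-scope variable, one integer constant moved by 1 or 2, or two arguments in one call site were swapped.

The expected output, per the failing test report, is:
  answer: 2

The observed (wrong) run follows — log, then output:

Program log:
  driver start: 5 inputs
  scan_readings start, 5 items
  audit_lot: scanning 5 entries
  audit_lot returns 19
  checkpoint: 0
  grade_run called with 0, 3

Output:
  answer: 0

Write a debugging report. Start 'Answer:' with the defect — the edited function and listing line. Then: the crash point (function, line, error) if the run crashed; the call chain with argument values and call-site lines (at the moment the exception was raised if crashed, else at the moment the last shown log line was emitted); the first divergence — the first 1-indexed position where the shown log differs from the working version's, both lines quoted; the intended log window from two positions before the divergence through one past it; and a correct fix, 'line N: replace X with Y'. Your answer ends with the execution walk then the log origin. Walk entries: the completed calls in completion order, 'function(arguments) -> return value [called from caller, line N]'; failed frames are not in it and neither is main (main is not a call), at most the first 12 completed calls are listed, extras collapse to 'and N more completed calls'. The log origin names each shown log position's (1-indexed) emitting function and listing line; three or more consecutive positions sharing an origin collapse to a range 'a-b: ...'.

Answer: the defect is in settle_round at line 2.
Key observation: The earliest visible damage is log position 5 — 'checkpoint: 0' rather than the intended 'recursing at 3 carrying 0'.
Call chain: main -> grade_run(0, 3) (called at line 33).
First divergence: position 5 — the shown line 'checkpoint: 0' should read 'recursing at 3 carrying 0'.
Intended log window:
  3: audit_lot: scanning 5 entries
  4: audit_lot returns 19
  5: recursing at 3 carrying 0
  6: recursing at 2 carrying 3
Execution walk:
  audit_lot([4, 8, -1, -3, 11]) -> 19  [called from scan_readings, line 17]
  settle_round(3, 0) -> 0  [called from scan_readings, line 19]
  scan_readings([4, 8, -1, -3, 11]) -> 0  [called from main, line 31]
  grade_run(0, 3) -> 0  [called from main, line 33]
Origin of each log line:
  1: emitted by main (line 30)
  2: emitted by scan_readings (line 16)
  3: emitted by audit_lot (line 8)
  4: emitted by audit_lot (line 12)
  5: emitted by main (line 32)
  6: emitted by grade_run (line 22)
A correct fix: line 2: replace `>` with `<=`.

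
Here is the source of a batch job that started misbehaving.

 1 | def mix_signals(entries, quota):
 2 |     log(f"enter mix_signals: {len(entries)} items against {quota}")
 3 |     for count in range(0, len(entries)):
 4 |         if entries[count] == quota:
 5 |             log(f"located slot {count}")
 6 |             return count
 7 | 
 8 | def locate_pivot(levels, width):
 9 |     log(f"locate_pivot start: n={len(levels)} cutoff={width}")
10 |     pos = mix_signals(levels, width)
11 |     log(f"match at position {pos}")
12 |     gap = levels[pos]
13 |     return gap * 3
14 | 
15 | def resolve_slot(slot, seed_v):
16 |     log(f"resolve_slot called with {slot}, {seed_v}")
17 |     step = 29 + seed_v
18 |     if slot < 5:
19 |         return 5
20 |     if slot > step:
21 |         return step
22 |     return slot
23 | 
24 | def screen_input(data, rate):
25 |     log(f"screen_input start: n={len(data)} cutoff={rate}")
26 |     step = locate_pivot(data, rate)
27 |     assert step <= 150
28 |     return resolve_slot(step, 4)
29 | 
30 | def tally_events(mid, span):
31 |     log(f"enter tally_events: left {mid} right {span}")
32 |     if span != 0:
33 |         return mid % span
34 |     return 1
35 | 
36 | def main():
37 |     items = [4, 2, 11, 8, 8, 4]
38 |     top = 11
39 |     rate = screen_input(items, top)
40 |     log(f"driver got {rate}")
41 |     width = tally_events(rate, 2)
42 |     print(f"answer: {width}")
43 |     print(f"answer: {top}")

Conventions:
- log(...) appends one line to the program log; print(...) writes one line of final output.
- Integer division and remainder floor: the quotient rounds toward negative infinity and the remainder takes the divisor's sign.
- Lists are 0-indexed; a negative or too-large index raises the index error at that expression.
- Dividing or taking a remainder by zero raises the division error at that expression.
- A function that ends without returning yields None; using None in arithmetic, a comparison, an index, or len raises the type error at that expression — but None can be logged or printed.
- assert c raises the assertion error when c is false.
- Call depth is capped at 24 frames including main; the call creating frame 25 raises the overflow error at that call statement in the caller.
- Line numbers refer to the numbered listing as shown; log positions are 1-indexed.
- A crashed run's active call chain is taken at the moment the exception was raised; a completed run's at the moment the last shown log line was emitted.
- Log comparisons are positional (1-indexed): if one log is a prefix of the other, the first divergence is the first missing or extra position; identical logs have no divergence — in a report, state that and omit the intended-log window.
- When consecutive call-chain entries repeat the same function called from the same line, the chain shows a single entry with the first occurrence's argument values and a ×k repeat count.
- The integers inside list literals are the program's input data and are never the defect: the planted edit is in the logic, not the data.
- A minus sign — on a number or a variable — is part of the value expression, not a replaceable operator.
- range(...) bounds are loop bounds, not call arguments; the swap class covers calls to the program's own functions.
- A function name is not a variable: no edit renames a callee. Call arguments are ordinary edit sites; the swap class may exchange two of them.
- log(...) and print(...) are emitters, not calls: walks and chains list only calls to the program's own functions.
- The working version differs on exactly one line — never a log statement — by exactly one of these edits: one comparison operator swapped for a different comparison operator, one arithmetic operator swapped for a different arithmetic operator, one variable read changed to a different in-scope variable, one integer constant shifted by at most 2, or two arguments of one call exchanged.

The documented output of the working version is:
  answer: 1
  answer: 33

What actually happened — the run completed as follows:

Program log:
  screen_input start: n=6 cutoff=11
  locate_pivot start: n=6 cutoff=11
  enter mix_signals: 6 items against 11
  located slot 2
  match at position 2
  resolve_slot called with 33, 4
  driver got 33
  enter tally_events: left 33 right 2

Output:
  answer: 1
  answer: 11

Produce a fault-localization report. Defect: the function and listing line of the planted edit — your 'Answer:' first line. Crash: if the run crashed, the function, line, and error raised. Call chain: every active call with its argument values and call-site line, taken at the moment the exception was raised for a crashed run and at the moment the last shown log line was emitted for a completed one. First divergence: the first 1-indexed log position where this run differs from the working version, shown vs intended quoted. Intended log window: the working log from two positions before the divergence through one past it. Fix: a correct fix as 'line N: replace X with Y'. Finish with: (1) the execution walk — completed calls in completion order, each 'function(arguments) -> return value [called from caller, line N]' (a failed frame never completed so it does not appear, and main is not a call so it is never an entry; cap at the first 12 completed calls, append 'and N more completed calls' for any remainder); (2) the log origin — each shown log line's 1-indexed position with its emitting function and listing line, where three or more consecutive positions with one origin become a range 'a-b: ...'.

Answer: the defect is in main at line 43.
Key fact: Log streams are identical — the defect surfaces only in the printed output.
Call chain: main -> tally_events(33, 2) (called at line 41).
First divergence: there is none — every log position agrees.
Execution walk:
  mix_signals([4, 2, 11, 8, 8, 4], 11) -> 2  [called from locate_pivot, line 10]
  locate_pivot([4, 2, 11, 8, 8, 4], 11) -> 33  [called from screen_input, line 26]
  resolve_slot(33, 4) -> 33  [called from screen_input, line 28]
  screen_input([4, 2, 11, 8, 8, 4], 11) -> 33  [called from main, line 39]
  tally_events(33, 2) -> 1  [called from main, line 41]
Origin of each log line:
  1: emitted by screen_input (line 25)
  2: emitted by locate_pivot (line 9)
  3: emitted by mix_signals (line 2)
  4: emitted by mix_signals (line 5)
  5: emitted by locate_pivot (line 11)
  6: emitted by resolve_slot (line 16)
  7: emitted by main (line 40)
  8: emitted by tally_events (line 31)
A correct fix: line 43: replace `top` with `rate`.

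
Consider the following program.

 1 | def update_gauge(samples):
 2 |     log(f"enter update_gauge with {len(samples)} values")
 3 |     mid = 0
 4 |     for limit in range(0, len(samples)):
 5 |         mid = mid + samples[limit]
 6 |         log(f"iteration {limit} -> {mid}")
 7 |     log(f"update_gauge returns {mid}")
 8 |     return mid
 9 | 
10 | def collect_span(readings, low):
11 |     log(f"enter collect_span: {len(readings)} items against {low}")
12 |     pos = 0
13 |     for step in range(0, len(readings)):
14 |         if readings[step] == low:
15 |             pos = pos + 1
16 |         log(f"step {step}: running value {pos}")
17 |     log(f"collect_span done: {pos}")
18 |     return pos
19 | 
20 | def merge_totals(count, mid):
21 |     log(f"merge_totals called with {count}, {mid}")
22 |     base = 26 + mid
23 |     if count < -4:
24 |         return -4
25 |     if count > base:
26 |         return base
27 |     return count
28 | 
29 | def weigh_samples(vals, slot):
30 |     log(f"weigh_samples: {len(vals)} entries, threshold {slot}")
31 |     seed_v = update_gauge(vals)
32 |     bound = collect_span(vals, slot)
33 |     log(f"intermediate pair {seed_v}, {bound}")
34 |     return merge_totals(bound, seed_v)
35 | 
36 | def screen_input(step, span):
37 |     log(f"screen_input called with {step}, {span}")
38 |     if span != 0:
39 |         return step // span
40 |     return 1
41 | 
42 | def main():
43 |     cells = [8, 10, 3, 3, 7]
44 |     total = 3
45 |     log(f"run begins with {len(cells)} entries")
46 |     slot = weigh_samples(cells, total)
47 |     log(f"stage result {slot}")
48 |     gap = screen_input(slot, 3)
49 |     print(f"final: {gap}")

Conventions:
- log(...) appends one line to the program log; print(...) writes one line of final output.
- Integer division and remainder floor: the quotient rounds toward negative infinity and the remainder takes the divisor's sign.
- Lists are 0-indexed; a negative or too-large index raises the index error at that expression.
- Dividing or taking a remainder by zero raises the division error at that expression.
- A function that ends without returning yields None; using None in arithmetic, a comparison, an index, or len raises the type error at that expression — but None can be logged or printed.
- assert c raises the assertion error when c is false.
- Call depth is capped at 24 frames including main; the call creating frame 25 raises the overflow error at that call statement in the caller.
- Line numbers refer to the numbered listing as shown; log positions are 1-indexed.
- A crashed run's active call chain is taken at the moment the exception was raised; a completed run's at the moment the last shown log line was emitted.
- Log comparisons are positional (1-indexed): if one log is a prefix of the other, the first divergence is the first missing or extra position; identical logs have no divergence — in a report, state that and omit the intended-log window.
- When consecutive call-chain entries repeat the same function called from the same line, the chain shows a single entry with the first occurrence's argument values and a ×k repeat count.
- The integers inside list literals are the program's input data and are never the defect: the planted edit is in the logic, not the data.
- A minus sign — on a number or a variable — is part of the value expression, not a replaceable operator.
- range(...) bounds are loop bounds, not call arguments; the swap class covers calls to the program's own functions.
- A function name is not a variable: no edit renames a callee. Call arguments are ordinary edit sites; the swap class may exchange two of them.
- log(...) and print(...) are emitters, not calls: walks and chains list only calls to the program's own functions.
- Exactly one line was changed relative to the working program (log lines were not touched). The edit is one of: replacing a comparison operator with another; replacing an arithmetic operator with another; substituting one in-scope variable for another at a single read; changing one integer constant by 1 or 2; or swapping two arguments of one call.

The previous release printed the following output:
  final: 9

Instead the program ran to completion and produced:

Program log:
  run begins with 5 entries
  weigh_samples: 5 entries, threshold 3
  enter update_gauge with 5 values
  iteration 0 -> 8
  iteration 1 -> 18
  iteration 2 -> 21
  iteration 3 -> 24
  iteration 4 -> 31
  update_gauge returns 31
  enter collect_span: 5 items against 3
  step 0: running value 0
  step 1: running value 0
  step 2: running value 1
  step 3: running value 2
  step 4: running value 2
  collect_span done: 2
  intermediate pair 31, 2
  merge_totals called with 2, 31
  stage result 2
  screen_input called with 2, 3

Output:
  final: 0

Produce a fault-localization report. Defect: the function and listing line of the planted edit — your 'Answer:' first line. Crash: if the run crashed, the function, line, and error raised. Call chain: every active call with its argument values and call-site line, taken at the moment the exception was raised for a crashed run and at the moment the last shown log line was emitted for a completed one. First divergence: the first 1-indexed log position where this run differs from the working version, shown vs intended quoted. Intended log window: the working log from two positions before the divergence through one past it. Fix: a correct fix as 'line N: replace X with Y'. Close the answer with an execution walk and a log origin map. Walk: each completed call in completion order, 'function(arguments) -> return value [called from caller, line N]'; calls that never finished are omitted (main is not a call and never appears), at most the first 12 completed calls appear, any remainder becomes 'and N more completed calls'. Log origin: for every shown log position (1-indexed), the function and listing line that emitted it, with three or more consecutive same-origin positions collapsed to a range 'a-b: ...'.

Answer: the defect is in weigh_samples at line 34.
Key observation: Everything matches until log position 18, which reads 'merge_totals called with 2, 31' in place of 'merge_totals called with 31, 2'.
Call chain: main -> screen_input(2, 3) (called at line 48).
First divergence: position 18 — the shown line 'merge_totals called with 2, 31' should read 'merge_totals called with 31, 2'.
Intended log window:
  16: collect_span done: 2
  17: intermediate pair 31, 2
  18: merge_totals called with 31, 2
  19: stage result 28
Execution walk:
  update_gauge([8, 10, 3, 3, 7]) -> 31  [called from weigh_samples, line 31]
  collect_span([8, 10, 3, 3, 7], 3) -> 2  [called from weigh_samples, line 32]
  merge_totals(2, 31) -> 2  [called from weigh_samples, line 34]
  weigh_samples([8, 10, 3, 3, 7], 3) -> 2  [called from main, line 46]
  screen_input(2, 3) -> 0  [called from main, line 48]
Log origins:
  1: logged in main at line 45
  2: logged in weigh_samples at line 30
  3: logged in update_gauge at line 2
  4-8: logged in update_gauge at line 6
  9: logged in update_gauge at line 7
  10: logged in collect_span at line 11
  11-15: logged in collect_span at line 16
  16: logged in collect_span at line 17
  17: logged in weigh_samples at line 33
  18: logged in merge_totals at line 21
  19: logged in main at line 47
  20: logged in screen_input at line 37
A correct fix: line 34: replace `merge_totals(bound, seed_v)` with `merge_totals(seed_v, bound)`.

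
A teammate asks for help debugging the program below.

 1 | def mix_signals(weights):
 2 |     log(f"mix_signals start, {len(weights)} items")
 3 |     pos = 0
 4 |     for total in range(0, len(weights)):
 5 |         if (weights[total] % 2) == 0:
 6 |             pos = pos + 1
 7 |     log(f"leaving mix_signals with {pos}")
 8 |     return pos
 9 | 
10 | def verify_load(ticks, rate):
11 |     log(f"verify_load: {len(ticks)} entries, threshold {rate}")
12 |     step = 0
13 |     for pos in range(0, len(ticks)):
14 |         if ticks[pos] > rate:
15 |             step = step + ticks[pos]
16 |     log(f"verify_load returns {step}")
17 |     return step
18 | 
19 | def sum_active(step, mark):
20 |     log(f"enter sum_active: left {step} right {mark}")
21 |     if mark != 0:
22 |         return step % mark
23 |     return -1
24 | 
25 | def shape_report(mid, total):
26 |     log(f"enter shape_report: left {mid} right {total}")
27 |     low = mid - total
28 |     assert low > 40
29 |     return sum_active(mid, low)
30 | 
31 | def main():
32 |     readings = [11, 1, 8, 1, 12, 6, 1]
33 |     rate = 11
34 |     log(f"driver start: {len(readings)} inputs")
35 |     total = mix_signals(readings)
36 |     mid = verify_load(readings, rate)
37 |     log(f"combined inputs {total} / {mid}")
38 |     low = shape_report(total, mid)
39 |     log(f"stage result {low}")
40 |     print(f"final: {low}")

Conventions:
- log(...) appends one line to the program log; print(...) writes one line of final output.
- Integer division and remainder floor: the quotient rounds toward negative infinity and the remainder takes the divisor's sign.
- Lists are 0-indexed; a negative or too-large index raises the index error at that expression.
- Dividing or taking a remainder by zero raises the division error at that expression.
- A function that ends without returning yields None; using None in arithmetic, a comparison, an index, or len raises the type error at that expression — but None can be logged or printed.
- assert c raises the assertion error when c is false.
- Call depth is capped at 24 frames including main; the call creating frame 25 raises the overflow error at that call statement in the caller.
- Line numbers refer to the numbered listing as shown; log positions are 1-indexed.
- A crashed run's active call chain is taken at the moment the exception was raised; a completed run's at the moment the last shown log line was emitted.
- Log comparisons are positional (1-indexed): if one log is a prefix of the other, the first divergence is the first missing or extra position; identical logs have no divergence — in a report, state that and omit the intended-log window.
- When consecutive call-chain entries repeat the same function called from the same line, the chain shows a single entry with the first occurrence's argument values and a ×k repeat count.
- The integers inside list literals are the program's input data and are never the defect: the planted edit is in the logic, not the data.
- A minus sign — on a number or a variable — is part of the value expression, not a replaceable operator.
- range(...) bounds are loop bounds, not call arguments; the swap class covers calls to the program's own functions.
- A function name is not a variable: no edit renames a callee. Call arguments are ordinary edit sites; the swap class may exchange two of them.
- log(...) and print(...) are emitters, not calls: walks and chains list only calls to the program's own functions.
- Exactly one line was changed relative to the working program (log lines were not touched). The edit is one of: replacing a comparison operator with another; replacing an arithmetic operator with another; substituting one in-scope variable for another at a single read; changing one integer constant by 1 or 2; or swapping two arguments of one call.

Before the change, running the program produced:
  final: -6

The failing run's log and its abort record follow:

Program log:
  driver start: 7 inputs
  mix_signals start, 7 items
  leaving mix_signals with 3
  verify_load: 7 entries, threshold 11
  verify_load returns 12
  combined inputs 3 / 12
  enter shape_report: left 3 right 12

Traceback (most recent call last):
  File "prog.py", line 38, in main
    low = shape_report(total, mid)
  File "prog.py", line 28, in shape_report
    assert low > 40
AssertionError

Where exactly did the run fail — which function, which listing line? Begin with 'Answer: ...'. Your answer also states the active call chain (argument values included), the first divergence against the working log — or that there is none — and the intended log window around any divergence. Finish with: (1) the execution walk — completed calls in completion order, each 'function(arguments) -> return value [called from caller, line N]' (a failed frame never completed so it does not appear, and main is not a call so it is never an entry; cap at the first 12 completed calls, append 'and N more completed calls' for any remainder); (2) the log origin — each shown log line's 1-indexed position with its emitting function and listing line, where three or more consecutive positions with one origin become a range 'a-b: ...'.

Answer: the error was raised in shape_report, line 28.
Key fact: Only 7 log lines were emitted before the run died; the intended continuation was 'enter sum_active: left 3 right -9'.
Call chain: main -> shape_report(3, 12) (called at line 38).
First divergence: position 8 — after 7 matching lines the faulty run goes silent; intended next line 'enter sum_active: left 3 right -9'.
Intended log window:
  6: combined inputs 3 / 12
  7: enter shape_report: left 3 right 12
  8: enter sum_active: left 3 right -9
  9: stage result -6
Execution walk:
  mix_signals([11, 1, 8, 1, 12, 6, 1]) -> 3  [called from main, line 35]
  verify_load([11, 1, 8, 1, 12, 6, 1], 11) -> 12  [called from main, line 36]
Log origin:
  1: from main, line 34
  2: from mix_signals, line 2
  3: from mix_signals, line 7
  4: from verify_load, line 11
  5: from verify_load, line 16
  6: from main, line 37
  7: from shape_report, line 26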